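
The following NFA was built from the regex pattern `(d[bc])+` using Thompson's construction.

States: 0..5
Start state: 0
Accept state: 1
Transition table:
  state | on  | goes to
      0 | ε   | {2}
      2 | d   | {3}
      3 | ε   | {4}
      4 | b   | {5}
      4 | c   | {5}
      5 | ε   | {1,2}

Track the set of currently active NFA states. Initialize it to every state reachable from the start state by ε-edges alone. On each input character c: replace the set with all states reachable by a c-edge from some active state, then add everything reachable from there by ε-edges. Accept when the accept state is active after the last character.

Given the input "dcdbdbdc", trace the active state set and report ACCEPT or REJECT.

Answer: ACCEPT

Derivation:
initial (ε-close {0}): {0,2}
'd' @ 1: {3,4}
'c' @ 2: {1,2,5}  ✓accept
'd' @ 3: {3,4}
'b' @ 4: {1,2,5}  ✓accept
'd' @ 5: {3,4}
'b' @ 6: {1,2,5}  ✓accept
'd' @ 7: {3,4}
'c' @ 8: {1,2,5}  ✓accept
end set {1,2,5} — state 1 in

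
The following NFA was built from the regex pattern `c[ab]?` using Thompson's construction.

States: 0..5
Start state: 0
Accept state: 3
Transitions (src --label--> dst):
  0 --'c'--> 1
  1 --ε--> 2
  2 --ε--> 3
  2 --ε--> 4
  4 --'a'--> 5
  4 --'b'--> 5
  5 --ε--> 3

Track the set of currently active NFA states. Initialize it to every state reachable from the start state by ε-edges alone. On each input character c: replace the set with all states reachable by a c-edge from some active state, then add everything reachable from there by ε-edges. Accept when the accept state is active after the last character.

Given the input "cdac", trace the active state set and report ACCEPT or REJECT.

S₀ = ε-closure({0}) = {0}
'c' @ 1: {1,2,3,4}  [accepting]
'd' @ 2: {}  — dead — no transitions
rest 'ac' ignored (set empty)
end set {} — state 3 not in

Answer: REJECT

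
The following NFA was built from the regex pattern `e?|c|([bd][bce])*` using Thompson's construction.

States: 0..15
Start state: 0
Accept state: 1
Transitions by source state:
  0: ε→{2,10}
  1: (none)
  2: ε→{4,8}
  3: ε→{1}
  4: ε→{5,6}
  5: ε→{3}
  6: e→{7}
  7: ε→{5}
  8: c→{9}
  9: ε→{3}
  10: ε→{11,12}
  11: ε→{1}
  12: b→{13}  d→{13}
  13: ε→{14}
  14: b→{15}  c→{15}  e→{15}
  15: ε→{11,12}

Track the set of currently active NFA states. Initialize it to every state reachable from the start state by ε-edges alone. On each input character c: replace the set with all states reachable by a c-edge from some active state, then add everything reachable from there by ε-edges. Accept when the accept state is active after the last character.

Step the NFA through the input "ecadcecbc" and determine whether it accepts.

Answer: REJECT

Steps:
initial (ε-close {0}): {0,1,2,3,4,5,6,8,10,11,12}
'e' @ 1: {1,3,5,7}  [accepting]
'c' @ 2: {}  — dead — no transitions
rest 'adcecbc' ignored (set empty)
after full input: {}  (accept=1 not in)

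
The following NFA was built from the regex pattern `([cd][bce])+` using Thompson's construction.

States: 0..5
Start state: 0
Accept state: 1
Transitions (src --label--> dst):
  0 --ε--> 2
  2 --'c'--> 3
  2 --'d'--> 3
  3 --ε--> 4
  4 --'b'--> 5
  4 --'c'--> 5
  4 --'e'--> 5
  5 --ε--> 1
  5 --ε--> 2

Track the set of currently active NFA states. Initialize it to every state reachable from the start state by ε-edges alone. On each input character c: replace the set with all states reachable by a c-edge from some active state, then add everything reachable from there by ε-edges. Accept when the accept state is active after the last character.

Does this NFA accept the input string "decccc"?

Answer: ACCEPT

Derivation:
initial (ε-close {0}): {0,2}
'd' @ 1: {3,4}
'e' @ 2: {1,2,5}  (accept∈set)
'c' @ 3: {3,4}
'c' @ 4: {1,2,5}  (accept∈set)
'c' @ 5: {3,4}
'c' @ 6: {1,2,5}  (accept∈set)
final: {1,2,5}; accept 1 in set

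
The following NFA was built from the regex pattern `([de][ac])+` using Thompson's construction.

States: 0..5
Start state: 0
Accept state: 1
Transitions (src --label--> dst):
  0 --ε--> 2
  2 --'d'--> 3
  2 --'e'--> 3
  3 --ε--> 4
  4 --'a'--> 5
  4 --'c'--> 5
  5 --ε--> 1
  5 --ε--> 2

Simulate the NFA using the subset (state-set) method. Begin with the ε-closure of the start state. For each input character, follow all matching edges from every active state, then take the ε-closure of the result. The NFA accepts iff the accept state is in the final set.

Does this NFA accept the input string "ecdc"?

start: ε-closure({0}) = {0,2}
'e' @ 1: {3,4}
'c' @ 2: {1,2,5}  ✓accept
'd' @ 3: {3,4}
'c' @ 4: {1,2,5}  ✓accept
final: {1,2,5}; accept 1 in set

Answer: ACCEPT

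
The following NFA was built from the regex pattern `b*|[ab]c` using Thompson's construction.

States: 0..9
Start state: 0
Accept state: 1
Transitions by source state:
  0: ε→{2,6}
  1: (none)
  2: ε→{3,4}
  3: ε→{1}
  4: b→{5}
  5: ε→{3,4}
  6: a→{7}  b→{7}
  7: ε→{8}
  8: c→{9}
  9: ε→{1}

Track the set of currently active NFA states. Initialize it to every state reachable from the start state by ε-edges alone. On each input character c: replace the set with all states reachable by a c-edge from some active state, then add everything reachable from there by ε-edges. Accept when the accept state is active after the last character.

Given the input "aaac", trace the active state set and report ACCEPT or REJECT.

start: ε-closure({0}) = {0,1,2,3,4,6}
'a' @ 1: {7,8}
'a' @ 2: {}  — no active states
rest 'ac' ignored (set empty)
end set {} — state 1 not in

Answer: REJECT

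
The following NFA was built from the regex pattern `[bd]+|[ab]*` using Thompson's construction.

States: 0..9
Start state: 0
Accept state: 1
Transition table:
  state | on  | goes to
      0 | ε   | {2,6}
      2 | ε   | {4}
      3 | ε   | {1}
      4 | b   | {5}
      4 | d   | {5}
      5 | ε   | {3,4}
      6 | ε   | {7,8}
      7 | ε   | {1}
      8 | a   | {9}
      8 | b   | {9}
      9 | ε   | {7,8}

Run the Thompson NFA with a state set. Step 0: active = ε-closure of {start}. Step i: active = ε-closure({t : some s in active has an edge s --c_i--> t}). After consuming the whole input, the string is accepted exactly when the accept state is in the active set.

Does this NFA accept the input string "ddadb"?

initial (ε-close {0}): {0,1,2,4,6,7,8}
'd' @ 1: {1,3,4,5}  [accepting]
'd' @ 2: {1,3,4,5}  [accepting]
'a' @ 3: {}  — dead — no transitions
rest 'db' ignored (set empty)
after full input: {}  (accept=1 not in)

Answer: REJECT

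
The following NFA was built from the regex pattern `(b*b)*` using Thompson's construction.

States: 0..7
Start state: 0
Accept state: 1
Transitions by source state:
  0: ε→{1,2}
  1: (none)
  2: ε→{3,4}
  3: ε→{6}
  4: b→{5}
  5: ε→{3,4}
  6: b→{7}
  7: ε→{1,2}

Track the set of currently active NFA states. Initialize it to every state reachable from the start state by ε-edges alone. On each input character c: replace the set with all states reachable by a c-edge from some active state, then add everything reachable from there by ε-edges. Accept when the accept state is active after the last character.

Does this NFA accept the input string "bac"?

Answer: REJECT

Steps:
S₀ = ε-closure({0}) = {0,1,2,3,4,6}
'b' @ 1: {1,2,3,4,5,6,7}  (accept∈set)
'a' @ 2: {}  — state set empty
rest 'c' ignored (set empty)
end set {} — state 1 not in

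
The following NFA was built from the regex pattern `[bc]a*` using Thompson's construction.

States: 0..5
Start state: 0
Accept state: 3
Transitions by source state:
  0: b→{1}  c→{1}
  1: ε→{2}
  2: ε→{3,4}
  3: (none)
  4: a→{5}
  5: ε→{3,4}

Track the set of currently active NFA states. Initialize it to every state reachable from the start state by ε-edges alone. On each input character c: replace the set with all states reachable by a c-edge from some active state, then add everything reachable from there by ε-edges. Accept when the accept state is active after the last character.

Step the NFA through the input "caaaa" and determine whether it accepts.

start: ε-closure({0}) = {0}
'c' @ 1: {1,2,3,4}  ✓accept
'a' @ 2: {3,4,5}  ✓accept
'a' @ 3: {3,4,5}  ✓accept
'a' @ 4: {3,4,5}  ✓accept
'a' @ 5: {3,4,5}  ✓accept
final: {3,4,5}; accept 3 in set

Answer: ACCEPT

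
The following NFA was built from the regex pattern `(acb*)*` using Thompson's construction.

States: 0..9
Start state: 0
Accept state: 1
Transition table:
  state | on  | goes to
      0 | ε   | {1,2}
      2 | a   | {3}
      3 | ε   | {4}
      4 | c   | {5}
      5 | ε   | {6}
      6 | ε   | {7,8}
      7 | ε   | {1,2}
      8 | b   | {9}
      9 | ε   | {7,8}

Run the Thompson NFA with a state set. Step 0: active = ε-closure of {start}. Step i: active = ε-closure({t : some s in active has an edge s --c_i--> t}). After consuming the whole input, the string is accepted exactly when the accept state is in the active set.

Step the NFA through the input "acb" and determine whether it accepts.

S₀ = ε-closure({0}) = {0,1,2}
'a' @ 1: {3,4}
'c' @ 2: {1,2,5,6,7,8}  (accept∈set)
'b' @ 3: {1,2,7,8,9}  (accept∈set)
end set {1,2,7,8,9} — state 1 in

Answer: ACCEPT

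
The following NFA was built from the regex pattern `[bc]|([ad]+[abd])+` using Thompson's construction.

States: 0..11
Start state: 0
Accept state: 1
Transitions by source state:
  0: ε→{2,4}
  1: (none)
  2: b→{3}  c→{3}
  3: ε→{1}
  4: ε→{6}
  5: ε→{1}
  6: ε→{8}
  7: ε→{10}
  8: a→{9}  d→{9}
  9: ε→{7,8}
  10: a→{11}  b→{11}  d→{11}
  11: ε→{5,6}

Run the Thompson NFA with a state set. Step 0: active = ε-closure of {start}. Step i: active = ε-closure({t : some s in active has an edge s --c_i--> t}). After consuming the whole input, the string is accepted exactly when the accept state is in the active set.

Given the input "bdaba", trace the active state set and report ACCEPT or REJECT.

S₀ = ε-closure({0}) = {0,2,4,6,8}
'b' @ 1: {1,3}  ✓accept
'd' @ 2: {}  — no active states
rest 'aba' ignored (set empty)
after full input: {}  (accept=1 not in)

Answer: REJECT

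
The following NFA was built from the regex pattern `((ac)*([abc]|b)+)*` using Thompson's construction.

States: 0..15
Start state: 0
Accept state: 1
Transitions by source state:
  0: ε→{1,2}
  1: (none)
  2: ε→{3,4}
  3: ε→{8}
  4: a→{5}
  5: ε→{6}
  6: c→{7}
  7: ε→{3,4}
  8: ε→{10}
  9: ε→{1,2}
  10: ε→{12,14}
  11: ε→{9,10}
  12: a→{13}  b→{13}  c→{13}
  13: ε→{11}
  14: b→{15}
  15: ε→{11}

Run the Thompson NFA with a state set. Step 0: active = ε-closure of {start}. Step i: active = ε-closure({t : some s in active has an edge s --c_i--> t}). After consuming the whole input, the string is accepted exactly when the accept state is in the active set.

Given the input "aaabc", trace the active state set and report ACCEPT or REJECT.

Answer: ACCEPT

Trace:
S₀ = ε-closure({0}) = {0,1,2,3,4,8,10,12,14}
'a' @ 1: {1,2,3,4,5,6,8,9,10,11,12,13,14}  (accept∈set)
'a' @ 2: {1,2,3,4,5,6,8,9,10,11,12,13,14}  (accept∈set)
'a' @ 3: {1,2,3,4,5,6,8,9,10,11,12,13,14}  (accept∈set)
'b' @ 4: {1,2,3,4,8,9,10,11,12,13,14,15}  (accept∈set)
'c' @ 5: {1,2,3,4,8,9,10,11,12,13,14}  (accept∈set)
final: {1,2,3,4,8,9,10,11,12,13,14}; accept 1 in set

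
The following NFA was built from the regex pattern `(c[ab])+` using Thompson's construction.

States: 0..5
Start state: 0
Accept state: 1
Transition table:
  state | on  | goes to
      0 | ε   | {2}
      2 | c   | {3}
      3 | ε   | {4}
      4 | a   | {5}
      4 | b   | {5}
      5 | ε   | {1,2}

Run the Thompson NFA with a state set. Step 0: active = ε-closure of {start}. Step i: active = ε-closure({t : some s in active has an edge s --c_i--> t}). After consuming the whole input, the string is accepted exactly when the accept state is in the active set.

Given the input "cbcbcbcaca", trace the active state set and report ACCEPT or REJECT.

initial (ε-close {0}): {0,2}
'c' @ 1: {3,4}
'b' @ 2: {1,2,5}  ✓accept
'c' @ 3: {3,4}
'b' @ 4: {1,2,5}  ✓accept
'c' @ 5: {3,4}
'b' @ 6: {1,2,5}  ✓accept
'c' @ 7: {3,4}
'a' @ 8: {1,2,5}  ✓accept
'c' @ 9: {3,4}
'a' @ 10: {1,2,5}  ✓accept
after full input: {1,2,5}  (accept=1 in)

Answer: ACCEPT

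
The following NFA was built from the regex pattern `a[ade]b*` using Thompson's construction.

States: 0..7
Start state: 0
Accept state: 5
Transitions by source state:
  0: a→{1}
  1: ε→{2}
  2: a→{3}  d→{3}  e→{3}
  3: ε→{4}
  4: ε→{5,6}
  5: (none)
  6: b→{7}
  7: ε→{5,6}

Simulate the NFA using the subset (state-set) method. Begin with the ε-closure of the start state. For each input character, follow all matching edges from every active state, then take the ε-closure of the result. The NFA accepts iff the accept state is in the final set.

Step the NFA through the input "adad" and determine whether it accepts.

S₀ = ε-closure({0}) = {0}
'a' @ 1: {1,2}
'd' @ 2: {3,4,5,6}  (accept∈set)
'a' @ 3: {}  — dead — no transitions
rest 'd' ignored (set empty)
end set {} — state 5 not in

Answer: REJECT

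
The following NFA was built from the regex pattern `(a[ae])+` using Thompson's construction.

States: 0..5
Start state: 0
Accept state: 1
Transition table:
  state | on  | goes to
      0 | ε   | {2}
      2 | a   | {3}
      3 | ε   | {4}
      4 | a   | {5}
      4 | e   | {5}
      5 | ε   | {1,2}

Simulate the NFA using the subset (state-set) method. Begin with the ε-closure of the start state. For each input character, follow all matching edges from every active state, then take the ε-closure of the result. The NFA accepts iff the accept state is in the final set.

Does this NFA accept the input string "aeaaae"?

S₀ = ε-closure({0}) = {0,2}
'a' @ 1: {3,4}
'e' @ 2: {1,2,5}  [accepting]
'a' @ 3: {3,4}
'a' @ 4: {1,2,5}  [accepting]
'a' @ 5: {3,4}
'e' @ 6: {1,2,5}  [accepting]
end set {1,2,5} — state 1 in

Answer: ACCEPT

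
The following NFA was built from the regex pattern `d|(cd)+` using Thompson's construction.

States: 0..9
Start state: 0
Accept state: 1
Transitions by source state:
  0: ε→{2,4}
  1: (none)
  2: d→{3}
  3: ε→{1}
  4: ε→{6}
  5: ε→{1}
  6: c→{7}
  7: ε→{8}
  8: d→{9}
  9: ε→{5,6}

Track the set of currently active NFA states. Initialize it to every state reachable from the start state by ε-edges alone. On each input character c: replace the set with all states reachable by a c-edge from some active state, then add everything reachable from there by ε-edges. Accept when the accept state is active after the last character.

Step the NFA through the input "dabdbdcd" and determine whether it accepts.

Answer: REJECT

Trace:
start: ε-closure({0}) = {0,2,4,6}
'd' @ 1: {1,3}  [accepting]
'a' @ 2: {}  — state set empty
rest 'bdbdcd' ignored (set empty)
final: {}; accept 1 not in set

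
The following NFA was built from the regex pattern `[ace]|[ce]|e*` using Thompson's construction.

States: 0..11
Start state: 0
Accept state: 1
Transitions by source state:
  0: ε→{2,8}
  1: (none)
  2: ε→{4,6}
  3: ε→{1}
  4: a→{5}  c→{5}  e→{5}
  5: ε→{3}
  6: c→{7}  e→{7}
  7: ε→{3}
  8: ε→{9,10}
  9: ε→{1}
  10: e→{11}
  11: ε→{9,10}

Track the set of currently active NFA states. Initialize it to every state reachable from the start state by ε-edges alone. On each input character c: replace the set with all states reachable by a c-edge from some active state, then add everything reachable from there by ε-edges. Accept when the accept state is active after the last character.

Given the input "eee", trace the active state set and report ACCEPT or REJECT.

start: ε-closure({0}) = {0,1,2,4,6,8,9,10}
'e' @ 1: {1,3,5,7,9,10,11}  ✓accept
'e' @ 2: {1,9,10,11}  ✓accept
'e' @ 3: {1,9,10,11}  ✓accept
end set {1,9,10,11} — state 1 in

Answer: ACCEPT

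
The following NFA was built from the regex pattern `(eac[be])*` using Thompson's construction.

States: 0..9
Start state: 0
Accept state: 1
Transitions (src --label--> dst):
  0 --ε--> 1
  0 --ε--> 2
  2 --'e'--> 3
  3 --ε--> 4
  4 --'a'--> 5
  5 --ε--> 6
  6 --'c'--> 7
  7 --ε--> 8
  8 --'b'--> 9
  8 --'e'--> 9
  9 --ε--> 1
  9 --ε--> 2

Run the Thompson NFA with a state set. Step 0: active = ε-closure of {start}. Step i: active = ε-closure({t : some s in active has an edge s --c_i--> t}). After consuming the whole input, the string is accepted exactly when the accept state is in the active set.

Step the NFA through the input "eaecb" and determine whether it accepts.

S₀ = ε-closure({0}) = {0,1,2}
'e' @ 1: {3,4}
'a' @ 2: {5,6}
'e' @ 3: {}  — no active states
rest 'cb' ignored (set empty)
end set {} — state 1 not in

Answer: REJECT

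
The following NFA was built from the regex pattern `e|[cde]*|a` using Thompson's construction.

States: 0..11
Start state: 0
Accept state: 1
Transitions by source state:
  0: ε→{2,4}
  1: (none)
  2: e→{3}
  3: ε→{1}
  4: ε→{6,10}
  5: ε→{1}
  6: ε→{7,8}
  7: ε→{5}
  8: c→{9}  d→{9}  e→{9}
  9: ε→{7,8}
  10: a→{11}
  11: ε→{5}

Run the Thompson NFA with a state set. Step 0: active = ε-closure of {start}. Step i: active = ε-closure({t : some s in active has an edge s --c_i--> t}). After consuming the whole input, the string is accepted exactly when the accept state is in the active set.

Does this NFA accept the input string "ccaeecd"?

Answer: REJECT

Trace:
initial (ε-close {0}): {0,1,2,4,5,6,7,8,10}
'c' @ 1: {1,5,7,8,9}  [accepting]
'c' @ 2: {1,5,7,8,9}  [accepting]
'a' @ 3: {}  — dead — no transitions
rest 'eecd' ignored (set empty)
end set {} — state 1 not in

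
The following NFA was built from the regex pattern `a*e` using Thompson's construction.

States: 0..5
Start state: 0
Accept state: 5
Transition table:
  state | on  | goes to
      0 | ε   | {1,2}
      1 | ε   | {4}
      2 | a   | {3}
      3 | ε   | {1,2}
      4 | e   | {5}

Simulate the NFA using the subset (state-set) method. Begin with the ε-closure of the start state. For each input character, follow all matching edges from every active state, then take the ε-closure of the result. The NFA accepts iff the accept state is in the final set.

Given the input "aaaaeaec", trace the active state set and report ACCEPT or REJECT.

Answer: REJECT

Derivation:
S₀ = ε-closure({0}) = {0,1,2,4}
'a' @ 1: {1,2,3,4}
'a' @ 2: {1,2,3,4}
'a' @ 3: {1,2,3,4}
'a' @ 4: {1,2,3,4}
'e' @ 5: {5}  ✓accept
'a' @ 6: {}  — no active states
rest 'ec' ignored (set empty)
after full input: {}  (accept=5 not in)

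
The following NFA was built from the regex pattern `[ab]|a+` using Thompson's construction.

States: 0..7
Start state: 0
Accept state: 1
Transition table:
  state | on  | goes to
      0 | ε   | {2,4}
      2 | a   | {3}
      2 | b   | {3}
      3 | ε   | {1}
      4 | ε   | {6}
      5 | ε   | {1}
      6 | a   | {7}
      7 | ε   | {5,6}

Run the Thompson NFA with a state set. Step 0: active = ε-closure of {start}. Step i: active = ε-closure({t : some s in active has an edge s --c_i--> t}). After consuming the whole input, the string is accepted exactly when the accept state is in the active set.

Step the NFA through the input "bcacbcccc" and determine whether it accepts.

Answer: REJECT

Trace:
initial (ε-close {0}): {0,2,4,6}
'b' @ 1: {1,3}  ✓accept
'c' @ 2: {}  — dead — no transitions
rest 'acbcccc' ignored (set empty)
end set {} — state 1 not in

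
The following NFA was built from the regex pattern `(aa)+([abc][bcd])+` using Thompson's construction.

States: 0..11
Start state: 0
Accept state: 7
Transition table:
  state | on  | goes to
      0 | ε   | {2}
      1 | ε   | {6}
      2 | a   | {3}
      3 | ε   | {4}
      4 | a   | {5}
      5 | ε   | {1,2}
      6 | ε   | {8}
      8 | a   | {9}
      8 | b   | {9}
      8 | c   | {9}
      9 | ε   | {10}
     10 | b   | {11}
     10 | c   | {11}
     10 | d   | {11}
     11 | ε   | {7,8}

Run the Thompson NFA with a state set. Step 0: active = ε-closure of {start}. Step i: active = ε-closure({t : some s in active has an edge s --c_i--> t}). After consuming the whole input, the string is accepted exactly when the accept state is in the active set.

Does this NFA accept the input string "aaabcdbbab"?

start: ε-closure({0}) = {0,2}
'a' @ 1: {3,4}
'a' @ 2: {1,2,5,6,8}
'a' @ 3: {3,4,9,10}
'b' @ 4: {7,8,11}  (accept∈set)
'c' @ 5: {9,10}
'd' @ 6: {7,8,11}  (accept∈set)
'b' @ 7: {9,10}
'b' @ 8: {7,8,11}  (accept∈set)
'a' @ 9: {9,10}
'b' @ 10: {7,8,11}  (accept∈set)
after full input: {7,8,11}  (accept=7 in)

Answer: ACCEPT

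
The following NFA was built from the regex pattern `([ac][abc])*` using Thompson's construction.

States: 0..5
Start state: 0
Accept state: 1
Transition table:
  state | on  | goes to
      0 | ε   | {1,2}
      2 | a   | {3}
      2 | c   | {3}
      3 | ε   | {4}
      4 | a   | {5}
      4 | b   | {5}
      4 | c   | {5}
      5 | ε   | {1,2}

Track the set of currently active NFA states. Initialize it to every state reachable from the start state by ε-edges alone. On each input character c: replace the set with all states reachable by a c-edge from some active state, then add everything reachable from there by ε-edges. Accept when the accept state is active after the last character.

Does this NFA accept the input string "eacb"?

Answer: REJECT

Derivation:
S₀ = ε-closure({0}) = {0,1,2}
'e' @ 1: {}  — dead — no transitions
rest 'acb' ignored (set empty)
after full input: {}  (accept=1 not in)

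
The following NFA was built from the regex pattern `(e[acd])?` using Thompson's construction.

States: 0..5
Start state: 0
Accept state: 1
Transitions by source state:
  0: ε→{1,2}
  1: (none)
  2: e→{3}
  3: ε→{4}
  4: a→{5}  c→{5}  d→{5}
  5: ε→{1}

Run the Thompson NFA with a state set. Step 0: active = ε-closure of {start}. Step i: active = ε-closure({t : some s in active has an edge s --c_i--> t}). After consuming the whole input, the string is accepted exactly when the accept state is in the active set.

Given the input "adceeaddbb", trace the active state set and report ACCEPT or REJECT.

Answer: REJECT

Derivation:
S₀ = ε-closure({0}) = {0,1,2}
'a' @ 1: {}  — dead — no transitions
rest 'dceeaddbb' ignored (set empty)
final: {}; accept 1 not in set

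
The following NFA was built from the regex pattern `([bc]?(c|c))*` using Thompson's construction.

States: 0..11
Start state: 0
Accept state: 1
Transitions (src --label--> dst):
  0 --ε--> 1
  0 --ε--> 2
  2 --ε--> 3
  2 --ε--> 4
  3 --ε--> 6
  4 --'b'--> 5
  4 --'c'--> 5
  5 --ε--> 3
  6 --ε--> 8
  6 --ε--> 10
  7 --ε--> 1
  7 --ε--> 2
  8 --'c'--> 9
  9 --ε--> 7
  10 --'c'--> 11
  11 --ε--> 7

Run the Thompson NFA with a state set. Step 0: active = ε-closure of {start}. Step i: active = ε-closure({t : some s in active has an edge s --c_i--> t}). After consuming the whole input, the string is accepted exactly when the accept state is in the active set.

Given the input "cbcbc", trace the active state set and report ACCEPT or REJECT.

Answer: ACCEPT

Derivation:
start: ε-closure({0}) = {0,1,2,3,4,6,8,10}
'c' @ 1: {1,2,3,4,5,6,7,8,9,10,11}  (accept∈set)
'b' @ 2: {3,5,6,8,10}
'c' @ 3: {1,2,3,4,6,7,8,9,10,11}  (accept∈set)
'b' @ 4: {3,5,6,8,10}
'c' @ 5: {1,2,3,4,6,7,8,9,10,11}  (accept∈set)
final: {1,2,3,4,6,7,8,9,10,11}; accept 1 in set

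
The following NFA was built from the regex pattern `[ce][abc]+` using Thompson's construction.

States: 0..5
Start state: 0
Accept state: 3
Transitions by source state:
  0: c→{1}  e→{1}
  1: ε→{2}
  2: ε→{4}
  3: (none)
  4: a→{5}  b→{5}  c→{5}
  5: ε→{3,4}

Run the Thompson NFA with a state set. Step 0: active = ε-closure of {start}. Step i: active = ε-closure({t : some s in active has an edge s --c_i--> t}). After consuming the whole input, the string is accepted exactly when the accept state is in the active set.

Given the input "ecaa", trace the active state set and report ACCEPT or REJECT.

initial (ε-close {0}): {0}
'e' @ 1: {1,2,4}
'c' @ 2: {3,4,5}  ✓accept
'a' @ 3: {3,4,5}  ✓accept
'a' @ 4: {3,4,5}  ✓accept
end set {3,4,5} — state 3 in

Answer: ACCEPT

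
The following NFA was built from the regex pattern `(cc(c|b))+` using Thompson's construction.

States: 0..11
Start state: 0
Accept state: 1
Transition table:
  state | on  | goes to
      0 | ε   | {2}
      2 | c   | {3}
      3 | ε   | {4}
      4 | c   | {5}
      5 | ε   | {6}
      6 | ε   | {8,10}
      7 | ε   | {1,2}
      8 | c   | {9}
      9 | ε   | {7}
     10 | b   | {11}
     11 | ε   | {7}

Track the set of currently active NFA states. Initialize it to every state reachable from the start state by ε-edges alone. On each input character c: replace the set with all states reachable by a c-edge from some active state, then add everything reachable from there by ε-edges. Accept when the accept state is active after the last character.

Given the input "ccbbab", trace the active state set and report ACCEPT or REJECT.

start: ε-closure({0}) = {0,2}
'c' @ 1: {3,4}
'c' @ 2: {5,6,8,10}
'b' @ 3: {1,2,7,11}  ✓accept
'b' @ 4: {}  — no active states
rest 'ab' ignored (set empty)
end set {} — state 1 not in

Answer: REJECT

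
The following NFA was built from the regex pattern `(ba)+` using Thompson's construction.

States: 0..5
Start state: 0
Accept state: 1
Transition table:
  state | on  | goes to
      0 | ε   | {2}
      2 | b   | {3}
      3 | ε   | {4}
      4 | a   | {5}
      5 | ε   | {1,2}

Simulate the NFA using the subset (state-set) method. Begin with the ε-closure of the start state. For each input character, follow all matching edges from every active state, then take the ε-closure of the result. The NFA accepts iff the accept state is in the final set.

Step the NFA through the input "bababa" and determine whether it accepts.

start: ε-closure({0}) = {0,2}
'b' @ 1: {3,4}
'a' @ 2: {1,2,5}  (accept∈set)
'b' @ 3: {3,4}
'a' @ 4: {1,2,5}  (accept∈set)
'b' @ 5: {3,4}
'a' @ 6: {1,2,5}  (accept∈set)
after full input: {1,2,5}  (accept=1 in)

Answer: ACCEPT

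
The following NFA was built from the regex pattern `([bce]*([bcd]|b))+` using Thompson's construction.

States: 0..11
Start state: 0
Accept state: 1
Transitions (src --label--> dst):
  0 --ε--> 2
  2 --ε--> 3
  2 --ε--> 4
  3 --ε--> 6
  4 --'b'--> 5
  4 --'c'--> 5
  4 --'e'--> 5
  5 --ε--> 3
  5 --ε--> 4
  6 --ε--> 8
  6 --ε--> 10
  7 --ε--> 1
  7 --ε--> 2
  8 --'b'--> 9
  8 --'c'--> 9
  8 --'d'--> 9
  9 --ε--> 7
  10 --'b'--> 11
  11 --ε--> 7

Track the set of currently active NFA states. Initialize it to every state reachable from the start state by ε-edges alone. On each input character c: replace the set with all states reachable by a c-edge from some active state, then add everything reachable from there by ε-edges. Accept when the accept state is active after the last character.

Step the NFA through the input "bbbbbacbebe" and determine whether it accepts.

S₀ = ε-closure({0}) = {0,2,3,4,6,8,10}
'b' @ 1: {1,2,3,4,5,6,7,8,9,10,11}  [accepting]
'b' @ 2: {1,2,3,4,5,6,7,8,9,10,11}  [accepting]
'b' @ 3: {1,2,3,4,5,6,7,8,9,10,11}  [accepting]
'b' @ 4: {1,2,3,4,5,6,7,8,9,10,11}  [accepting]
'b' @ 5: {1,2,3,4,5,6,7,8,9,10,11}  [accepting]
'a' @ 6: {}  — no active states
rest 'cbebe' ignored (set empty)
end set {} — state 1 not in

Answer: REJECT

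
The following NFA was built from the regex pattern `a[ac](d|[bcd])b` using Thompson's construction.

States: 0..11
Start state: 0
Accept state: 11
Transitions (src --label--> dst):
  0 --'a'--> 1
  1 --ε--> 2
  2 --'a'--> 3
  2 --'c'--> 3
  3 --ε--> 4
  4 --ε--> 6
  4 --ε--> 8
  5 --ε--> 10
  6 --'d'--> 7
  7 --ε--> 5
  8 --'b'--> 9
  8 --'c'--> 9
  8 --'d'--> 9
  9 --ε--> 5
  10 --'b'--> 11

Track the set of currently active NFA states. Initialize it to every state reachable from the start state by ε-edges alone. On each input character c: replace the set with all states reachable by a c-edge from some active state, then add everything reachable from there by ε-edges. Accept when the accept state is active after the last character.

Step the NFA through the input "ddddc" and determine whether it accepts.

Answer: REJECT

Trace:
start: ε-closure({0}) = {0}
'd' @ 1: {}  — dead — no transitions
rest 'dddc' ignored (set empty)
final: {}; accept 11 not in set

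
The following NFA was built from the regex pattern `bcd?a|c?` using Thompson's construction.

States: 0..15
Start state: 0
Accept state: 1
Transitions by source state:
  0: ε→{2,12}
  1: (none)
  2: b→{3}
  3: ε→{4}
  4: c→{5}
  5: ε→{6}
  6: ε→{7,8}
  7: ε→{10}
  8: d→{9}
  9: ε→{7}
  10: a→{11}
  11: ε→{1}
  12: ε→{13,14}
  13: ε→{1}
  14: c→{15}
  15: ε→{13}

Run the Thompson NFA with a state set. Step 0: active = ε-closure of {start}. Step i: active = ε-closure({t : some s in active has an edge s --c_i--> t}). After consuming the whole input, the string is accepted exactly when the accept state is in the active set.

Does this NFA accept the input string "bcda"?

Answer: ACCEPT

Steps:
S₀ = ε-closure({0}) = {0,1,2,12,13,14}
'b' @ 1: {3,4}
'c' @ 2: {5,6,7,8,10}
'd' @ 3: {7,9,10}
'a' @ 4: {1,11}  (accept∈set)
end set {1,11} — state 1 in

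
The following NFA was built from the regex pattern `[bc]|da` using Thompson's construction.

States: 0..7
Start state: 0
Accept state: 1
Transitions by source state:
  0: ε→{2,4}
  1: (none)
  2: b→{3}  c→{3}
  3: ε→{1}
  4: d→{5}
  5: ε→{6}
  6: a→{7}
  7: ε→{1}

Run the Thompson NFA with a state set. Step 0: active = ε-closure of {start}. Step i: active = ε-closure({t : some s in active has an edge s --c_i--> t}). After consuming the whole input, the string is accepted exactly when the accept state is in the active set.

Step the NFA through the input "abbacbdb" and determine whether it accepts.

initial (ε-close {0}): {0,2,4}
'a' @ 1: {}  — no active states
rest 'bbacbdb' ignored (set empty)
final: {}; accept 1 not in set

Answer: REJECT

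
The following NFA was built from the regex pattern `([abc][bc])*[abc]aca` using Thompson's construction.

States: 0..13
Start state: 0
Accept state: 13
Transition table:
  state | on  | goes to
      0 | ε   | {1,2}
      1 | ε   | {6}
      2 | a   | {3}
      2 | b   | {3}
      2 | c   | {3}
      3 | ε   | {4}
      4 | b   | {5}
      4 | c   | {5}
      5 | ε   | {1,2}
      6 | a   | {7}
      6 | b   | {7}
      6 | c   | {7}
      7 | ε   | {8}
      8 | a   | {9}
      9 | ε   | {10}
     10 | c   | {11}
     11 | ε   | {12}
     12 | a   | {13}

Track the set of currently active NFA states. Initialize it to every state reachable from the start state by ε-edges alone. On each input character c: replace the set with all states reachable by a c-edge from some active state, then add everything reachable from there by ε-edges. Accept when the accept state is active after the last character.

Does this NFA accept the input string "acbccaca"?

Answer: ACCEPT

Derivation:
initial (ε-close {0}): {0,1,2,6}
'a' @ 1: {3,4,7,8}
'c' @ 2: {1,2,5,6}
'b' @ 3: {3,4,7,8}
'c' @ 4: {1,2,5,6}
'c' @ 5: {3,4,7,8}
'a' @ 6: {9,10}
'c' @ 7: {11,12}
'a' @ 8: {13}  (accept∈set)
after full input: {13}  (accept=13 in)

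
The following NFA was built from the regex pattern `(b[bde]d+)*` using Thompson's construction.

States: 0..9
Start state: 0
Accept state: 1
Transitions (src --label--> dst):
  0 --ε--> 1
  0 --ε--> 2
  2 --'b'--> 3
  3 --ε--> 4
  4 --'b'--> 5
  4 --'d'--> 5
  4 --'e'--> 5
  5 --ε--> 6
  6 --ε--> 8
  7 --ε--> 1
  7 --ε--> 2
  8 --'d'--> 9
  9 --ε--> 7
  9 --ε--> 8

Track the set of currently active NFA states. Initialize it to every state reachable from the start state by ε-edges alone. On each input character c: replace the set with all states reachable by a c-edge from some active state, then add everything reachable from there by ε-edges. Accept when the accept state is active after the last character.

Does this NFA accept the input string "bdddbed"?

start: ε-closure({0}) = {0,1,2}
'b' @ 1: {3,4}
'd' @ 2: {5,6,8}
'd' @ 3: {1,2,7,8,9}  [accepting]
'd' @ 4: {1,2,7,8,9}  [accepting]
'b' @ 5: {3,4}
'e' @ 6: {5,6,8}
'd' @ 7: {1,2,7,8,9}  [accepting]
end set {1,2,7,8,9} — state 1 in

Answer: ACCEPT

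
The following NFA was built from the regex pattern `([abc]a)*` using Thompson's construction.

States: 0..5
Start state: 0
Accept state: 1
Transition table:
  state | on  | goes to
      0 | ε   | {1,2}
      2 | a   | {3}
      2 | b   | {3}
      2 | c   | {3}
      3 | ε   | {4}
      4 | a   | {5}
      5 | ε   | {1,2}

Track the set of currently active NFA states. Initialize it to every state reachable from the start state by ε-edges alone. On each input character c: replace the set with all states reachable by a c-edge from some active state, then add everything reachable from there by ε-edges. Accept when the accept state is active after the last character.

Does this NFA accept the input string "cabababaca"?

S₀ = ε-closure({0}) = {0,1,2}
'c' @ 1: {3,4}
'a' @ 2: {1,2,5}  ✓accept
'b' @ 3: {3,4}
'a' @ 4: {1,2,5}  ✓accept
'b' @ 5: {3,4}
'a' @ 6: {1,2,5}  ✓accept
'b' @ 7: {3,4}
'a' @ 8: {1,2,5}  ✓accept
'c' @ 9: {3,4}
'a' @ 10: {1,2,5}  ✓accept
final: {1,2,5}; accept 1 in set

Answer: ACCEPT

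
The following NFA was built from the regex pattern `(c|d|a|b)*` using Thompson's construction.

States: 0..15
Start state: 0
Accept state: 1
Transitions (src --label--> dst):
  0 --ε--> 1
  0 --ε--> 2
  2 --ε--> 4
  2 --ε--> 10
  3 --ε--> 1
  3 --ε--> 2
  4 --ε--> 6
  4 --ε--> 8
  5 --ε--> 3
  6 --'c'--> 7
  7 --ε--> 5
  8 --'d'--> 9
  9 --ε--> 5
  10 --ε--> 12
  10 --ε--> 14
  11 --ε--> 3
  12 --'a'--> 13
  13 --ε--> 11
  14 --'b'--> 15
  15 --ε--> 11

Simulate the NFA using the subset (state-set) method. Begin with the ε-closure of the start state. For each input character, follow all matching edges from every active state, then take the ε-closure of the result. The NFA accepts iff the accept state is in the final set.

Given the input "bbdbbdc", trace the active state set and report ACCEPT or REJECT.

initial (ε-close {0}): {0,1,2,4,6,8,10,12,14}
'b' @ 1: {1,2,3,4,6,8,10,11,12,14,15}  (accept∈set)
'b' @ 2: {1,2,3,4,6,8,10,11,12,14,15}  (accept∈set)
'd' @ 3: {1,2,3,4,5,6,8,9,10,12,14}  (accept∈set)
'b' @ 4: {1,2,3,4,6,8,10,11,12,14,15}  (accept∈set)
'b' @ 5: {1,2,3,4,6,8,10,11,12,14,15}  (accept∈set)
'd' @ 6: {1,2,3,4,5,6,8,9,10,12,14}  (accept∈set)
'c' @ 7: {1,2,3,4,5,6,7,8,10,12,14}  (accept∈set)
final: {1,2,3,4,5,6,7,8,10,12,14}; accept 1 in set

Answer: ACCEPT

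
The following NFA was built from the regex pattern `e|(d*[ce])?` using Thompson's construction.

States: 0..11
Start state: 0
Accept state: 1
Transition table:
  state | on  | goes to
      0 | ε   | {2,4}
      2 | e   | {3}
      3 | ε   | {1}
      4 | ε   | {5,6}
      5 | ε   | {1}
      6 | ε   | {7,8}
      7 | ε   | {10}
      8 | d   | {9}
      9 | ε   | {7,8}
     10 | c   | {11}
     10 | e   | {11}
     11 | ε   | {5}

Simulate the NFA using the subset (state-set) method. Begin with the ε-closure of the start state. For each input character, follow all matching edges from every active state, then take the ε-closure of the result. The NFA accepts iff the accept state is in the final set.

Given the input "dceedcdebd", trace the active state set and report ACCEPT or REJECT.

Answer: REJECT

Steps:
S₀ = ε-closure({0}) = {0,1,2,4,5,6,7,8,10}
'd' @ 1: {7,8,9,10}
'c' @ 2: {1,5,11}  [accepting]
'e' @ 3: {}  — dead — no transitions
rest 'edcdebd' ignored (set empty)
final: {}; accept 1 not in set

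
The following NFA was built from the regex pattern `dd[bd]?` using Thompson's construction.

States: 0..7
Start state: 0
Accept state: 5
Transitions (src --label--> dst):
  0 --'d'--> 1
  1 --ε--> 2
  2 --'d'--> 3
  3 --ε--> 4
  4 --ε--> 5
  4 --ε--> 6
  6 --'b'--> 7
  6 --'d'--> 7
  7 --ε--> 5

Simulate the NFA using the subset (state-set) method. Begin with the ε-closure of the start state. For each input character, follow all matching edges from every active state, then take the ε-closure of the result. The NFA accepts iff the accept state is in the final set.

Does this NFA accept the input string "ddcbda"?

Answer: REJECT

Trace:
initial (ε-close {0}): {0}
'd' @ 1: {1,2}
'd' @ 2: {3,4,5,6}  (accept∈set)
'c' @ 3: {}  — state set empty
rest 'bda' ignored (set empty)
end set {} — state 5 not in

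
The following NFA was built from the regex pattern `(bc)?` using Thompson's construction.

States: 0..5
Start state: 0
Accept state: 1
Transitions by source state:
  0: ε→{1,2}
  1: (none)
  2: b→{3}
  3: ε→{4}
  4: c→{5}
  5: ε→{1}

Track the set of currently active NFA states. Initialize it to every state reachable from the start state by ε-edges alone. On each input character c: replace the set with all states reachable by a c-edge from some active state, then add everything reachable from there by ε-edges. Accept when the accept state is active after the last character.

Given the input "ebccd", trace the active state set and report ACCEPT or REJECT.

Answer: REJECT

Derivation:
start: ε-closure({0}) = {0,1,2}
'e' @ 1: {}  — state set empty
rest 'bccd' ignored (set empty)
final: {}; accept 1 not in set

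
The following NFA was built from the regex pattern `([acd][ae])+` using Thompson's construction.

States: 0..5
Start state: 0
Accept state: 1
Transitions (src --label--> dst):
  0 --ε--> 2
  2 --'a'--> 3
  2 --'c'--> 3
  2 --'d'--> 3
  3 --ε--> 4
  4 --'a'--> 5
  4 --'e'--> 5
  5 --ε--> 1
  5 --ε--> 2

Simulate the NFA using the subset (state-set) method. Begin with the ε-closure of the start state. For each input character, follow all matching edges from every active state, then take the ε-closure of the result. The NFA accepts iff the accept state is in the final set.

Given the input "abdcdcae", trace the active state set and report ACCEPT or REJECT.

Answer: REJECT

Trace:
initial (ε-close {0}): {0,2}
'a' @ 1: {3,4}
'b' @ 2: {}  — state set empty
rest 'dcdcae' ignored (set empty)
after full input: {}  (accept=1 not in)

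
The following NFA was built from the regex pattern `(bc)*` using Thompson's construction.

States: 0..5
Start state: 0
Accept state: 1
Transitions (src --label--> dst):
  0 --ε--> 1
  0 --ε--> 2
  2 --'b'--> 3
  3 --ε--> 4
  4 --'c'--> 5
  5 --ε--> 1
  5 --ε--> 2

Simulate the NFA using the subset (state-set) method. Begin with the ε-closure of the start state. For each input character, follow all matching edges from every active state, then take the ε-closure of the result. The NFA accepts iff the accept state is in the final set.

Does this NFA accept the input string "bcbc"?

start: ε-closure({0}) = {0,1,2}
'b' @ 1: {3,4}
'c' @ 2: {1,2,5}  ✓accept
'b' @ 3: {3,4}
'c' @ 4: {1,2,5}  ✓accept
after full input: {1,2,5}  (accept=1 in)

Answer: ACCEPT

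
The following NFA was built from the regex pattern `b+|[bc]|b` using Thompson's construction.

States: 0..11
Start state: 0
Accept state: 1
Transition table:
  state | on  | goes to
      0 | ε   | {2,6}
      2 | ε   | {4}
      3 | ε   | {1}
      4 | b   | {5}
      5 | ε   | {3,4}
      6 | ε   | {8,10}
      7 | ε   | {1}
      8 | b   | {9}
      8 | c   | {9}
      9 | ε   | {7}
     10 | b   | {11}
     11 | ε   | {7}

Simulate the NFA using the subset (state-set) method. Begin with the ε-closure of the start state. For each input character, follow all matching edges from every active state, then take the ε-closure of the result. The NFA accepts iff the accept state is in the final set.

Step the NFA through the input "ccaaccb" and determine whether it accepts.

Answer: REJECT

Derivation:
S₀ = ε-closure({0}) = {0,2,4,6,8,10}
'c' @ 1: {1,7,9}  [accepting]
'c' @ 2: {}  — dead — no transitions
rest 'aaccb' ignored (set empty)
final: {}; accept 1 not in set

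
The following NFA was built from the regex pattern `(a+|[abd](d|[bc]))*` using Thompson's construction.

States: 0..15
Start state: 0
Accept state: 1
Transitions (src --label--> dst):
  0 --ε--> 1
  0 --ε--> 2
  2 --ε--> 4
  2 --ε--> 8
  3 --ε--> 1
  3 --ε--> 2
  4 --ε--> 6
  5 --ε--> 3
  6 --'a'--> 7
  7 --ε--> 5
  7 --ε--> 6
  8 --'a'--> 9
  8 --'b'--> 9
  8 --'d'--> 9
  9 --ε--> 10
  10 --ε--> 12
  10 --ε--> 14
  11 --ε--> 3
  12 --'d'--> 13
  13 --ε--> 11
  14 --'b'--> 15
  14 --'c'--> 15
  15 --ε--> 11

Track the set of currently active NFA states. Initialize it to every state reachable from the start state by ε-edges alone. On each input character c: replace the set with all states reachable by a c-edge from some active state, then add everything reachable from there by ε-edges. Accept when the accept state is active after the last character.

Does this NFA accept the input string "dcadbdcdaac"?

Answer: REJECT

Steps:
start: ε-closure({0}) = {0,1,2,4,6,8}
'd' @ 1: {9,10,12,14}
'c' @ 2: {1,2,3,4,6,8,11,15}  [accepting]
'a' @ 3: {1,2,3,4,5,6,7,8,9,10,12,14}  [accepting]
'd' @ 4: {1,2,3,4,6,8,9,10,11,12,13,14}  [accepting]
'b' @ 5: {1,2,3,4,6,8,9,10,11,12,14,15}  [accepting]
'd' @ 6: {1,2,3,4,6,8,9,10,11,12,13,14}  [accepting]
'c' @ 7: {1,2,3,4,6,8,11,15}  [accepting]
'd' @ 8: {9,10,12,14}
'a' @ 9: {}  — state set empty
rest 'ac' ignored (set empty)
after full input: {}  (accept=1 not in)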